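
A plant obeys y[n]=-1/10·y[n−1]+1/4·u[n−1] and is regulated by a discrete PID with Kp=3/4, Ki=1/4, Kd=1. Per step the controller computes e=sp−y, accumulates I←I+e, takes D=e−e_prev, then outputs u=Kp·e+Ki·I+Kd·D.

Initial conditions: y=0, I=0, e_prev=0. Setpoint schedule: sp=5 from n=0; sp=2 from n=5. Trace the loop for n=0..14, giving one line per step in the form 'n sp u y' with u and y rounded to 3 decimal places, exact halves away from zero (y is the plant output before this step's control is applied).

(exact arithmetic carried between steps; '≈' marks a value shown rounded to 6 d.p. or computed from one; I and e_prev carry over from the previous line; the table rounds u and y to 3 d.p., halves away from zero)
n=0: y=0, sp=5, e=sp−y=5; I=5, D=e−e_prev=5; u=3/4·5+1/4·5+1·5=10; next y=-1/10·0+1/4·10=2.5
n=1: y=2.5, sp=5, e=sp−y=2.5; I=7.5, D=e−e_prev=-2.5; u=3/4·2.5+1/4·7.5+1·(-2.5)=1.25; next y=-1/10·2.5+1/4·1.25=0.0625
n=2: y=0.0625, sp=5, e=sp−y=4.9375; I=12.4375, D=e−e_prev=2.4375; u=3/4·4.9375+1/4·12.4375+1·2.4375=9.25; next y=-1/10·0.0625+1/4·9.25=2.30625
n=3: y=2.30625, sp=5, e=sp−y=2.69375; I=15.13125, D=e−e_prev=-2.24375; u=3/4·2.69375+1/4·15.13125+1·(-2.24375)=3.559375; next y=-1/10·2.30625+1/4·3.559375≈0.659219
n=4: y≈0.659219, sp=5, e=sp−y≈4.340781; I≈19.472031, D=e−e_prev≈1.647031; u=3/4·4.340781+1/4·19.472031+1·1.647031≈9.770625; next y=-1/10·0.659219+1/4·9.770625≈2.376734
n=5: y≈2.376734, sp=2, e=sp−y≈-0.376734; I≈19.095297, D=e−e_prev≈-4.717516; u=3/4·(-0.376734)+1/4·19.095297+1·(-4.717516)≈-0.226242; next y=-1/10·2.376734+1/4·(-0.226242)≈-0.294234
n=6: y≈-0.294234, sp=2, e=sp−y≈2.294234; I≈21.389531, D=e−e_prev≈2.670968; u=3/4·2.294234+1/4·21.389531+1·2.670968≈9.739027; next y=-1/10·(-0.294234)+1/4·9.739027≈2.464180
n=7: y≈2.464180, sp=2, e=sp−y≈-0.464180; I≈20.925351, D=e−e_prev≈-2.758414; u=3/4·(-0.464180)+1/4·20.925351+1·(-2.758414)≈2.124789; next y=-1/10·2.464180+1/4·2.124789≈0.284779
n=8: y≈0.284779, sp=2, e=sp−y≈1.715221; I≈22.640572, D=e−e_prev≈2.179401; u=3/4·1.715221+1/4·22.640572+1·2.179401≈9.125959; next y=-1/10·0.284779+1/4·9.125959≈2.253012
n=9: y≈2.253012, sp=2, e=sp−y≈-0.253012; I≈22.387560, D=e−e_prev≈-1.968233; u=3/4·(-0.253012)+1/4·22.387560+1·(-1.968233)≈3.438898; next y=-1/10·2.253012+1/4·3.438898≈0.634423
n=10: y≈0.634423, sp=2, e=sp−y≈1.365577; I≈23.753136, D=e−e_prev≈1.618589; u=3/4·1.365577+1/4·23.753136+1·1.618589≈8.581055; next y=-1/10·0.634423+1/4·8.581055≈2.081821
n=11: y≈2.081821, sp=2, e=sp−y≈-0.081821; I≈23.671315, D=e−e_prev≈-1.447398; u=3/4·(-0.081821)+1/4·23.671315+1·(-1.447398)≈4.409065; next y=-1/10·2.081821+1/4·4.409065≈0.894084
n=12: y≈0.894084, sp=2, e=sp−y≈1.105916; I≈24.777231, D=e−e_prev≈1.187737; u=3/4·1.105916+1/4·24.777231+1·1.187737≈8.211482; next y=-1/10·0.894084+1/4·8.211482≈1.963462
n=13: y≈1.963462, sp=2, e=sp−y≈0.036538; I≈24.813769, D=e−e_prev≈-1.069378; u=3/4·0.036538+1/4·24.813769+1·(-1.069378)≈5.161467; next y=-1/10·1.963462+1/4·5.161467≈1.094021
n=14: y≈1.094021, sp=2, e=sp−y≈0.905979; I≈25.719748, D=e−e_prev≈0.869442; u=3/4·0.905979+1/4·25.719748+1·0.869442≈7.978863; next y=-1/10·1.094021+1/4·7.978863≈1.885314

0 5 10.000 0.000
1 5 1.250 2.500
2 5 9.250 0.063
3 5 3.559 2.306
4 5 9.771 0.659
5 2 -0.226 2.377
6 2 9.739 -0.294
7 2 2.125 2.464
8 2 9.126 0.285
9 2 3.439 2.253
10 2 8.581 0.634
11 2 4.409 2.082
12 2 8.211 0.894
13 2 5.161 1.963
14 2 7.979 1.094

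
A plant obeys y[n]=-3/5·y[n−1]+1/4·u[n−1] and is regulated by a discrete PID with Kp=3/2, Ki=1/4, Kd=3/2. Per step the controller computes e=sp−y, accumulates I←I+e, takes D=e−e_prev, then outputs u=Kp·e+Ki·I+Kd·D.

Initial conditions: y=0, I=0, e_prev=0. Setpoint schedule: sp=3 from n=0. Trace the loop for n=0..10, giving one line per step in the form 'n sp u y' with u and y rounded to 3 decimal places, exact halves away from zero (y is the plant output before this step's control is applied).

(exact arithmetic carried between steps; '≈' marks a value shown rounded to 6 d.p. or computed from one; I and e_prev carry over from the previous line; the table rounds u and y to 3 d.p., halves away from zero)
n=0: y=0, sp=3, e=sp−y=3; I=3, D=e−e_prev=3; u=3/2·3+1/4·3+3/2·3=9.75; next y=-3/5·0+1/4·9.75=2.4375
n=1: y=2.4375, sp=3, e=sp−y=0.5625; I=3.5625, D=e−e_prev=-2.4375; u=3/2·0.5625+1/4·3.5625+3/2·(-2.4375)=-1.921875; next y=-3/5·2.4375+1/4·(-1.921875)≈-1.942969
n=2: y≈-1.942969, sp=3, e=sp−y≈4.942969; I≈8.505469, D=e−e_prev≈4.380469; u=3/2·4.942969+1/4·8.505469+3/2·4.380469≈16.111523; next y=-3/5·(-1.942969)+1/4·16.111523≈5.193662
n=3: y≈5.193662, sp=3, e=sp−y≈-2.193662; I≈6.311807, D=e−e_prev≈-7.136631; u=3/2·(-2.193662)+1/4·6.311807+3/2·(-7.136631)≈-12.417488; next y=-3/5·5.193662+1/4·(-12.417488)≈-6.220569
n=4: y≈-6.220569, sp=3, e=sp−y≈9.220569; I≈15.532376, D=e−e_prev≈11.414231; u=3/2·9.220569+1/4·15.532376+3/2·11.414231≈34.835295; next y=-3/5·(-6.220569)+1/4·34.835295≈12.441165
n=5: y≈12.441165, sp=3, e=sp−y≈-9.441165; I≈6.091211, D=e−e_prev≈-18.661734; u=3/2·(-9.441165)+1/4·6.091211+3/2·(-18.661734)≈-40.631547; next y=-3/5·12.441165+1/4·(-40.631547)≈-17.622586
n=6: y≈-17.622586, sp=3, e=sp−y≈20.622586; I≈26.713796, D=e−e_prev≈30.063751; u=3/2·20.622586+1/4·26.713796+3/2·30.063751≈82.707954; next y=-3/5·(-17.622586)+1/4·82.707954≈31.250540
n=7: y≈31.250540, sp=3, e=sp−y≈-28.250540; I≈-1.536744, D=e−e_prev≈-48.873126; u=3/2·(-28.250540)+1/4·(-1.536744)+3/2·(-48.873126)≈-116.069685; next y=-3/5·31.250540+1/4·(-116.069685)≈-47.767745
n=8: y≈-47.767745, sp=3, e=sp−y≈50.767745; I≈49.231002, D=e−e_prev≈79.018285; u=3/2·50.767745+1/4·49.231002+3/2·79.018285≈206.986797; next y=-3/5·(-47.767745)+1/4·206.986797≈80.407346
n=9: y≈80.407346, sp=3, e=sp−y≈-77.407346; I≈-28.176345, D=e−e_prev≈-128.175092; u=3/2·(-77.407346)+1/4·(-28.176345)+3/2·(-128.175092)≈-315.417743; next y=-3/5·80.407346+1/4·(-315.417743)≈-127.098844
n=10: y≈-127.098844, sp=3, e=sp−y≈130.098844; I≈101.922499, D=e−e_prev≈207.506190; u=3/2·130.098844+1/4·101.922499+3/2·207.506190≈531.888175; next y=-3/5·(-127.098844)+1/4·531.888175≈209.231350

0 3 9.750 0.000
1 3 -1.922 2.438
2 3 16.112 -1.943
3 3 -12.417 5.194
4 3 34.835 -6.221
5 3 -40.632 12.441
6 3 82.708 -17.623
7 3 -116.070 31.251
8 3 206.987 -47.768
9 3 -315.418 80.407
10 3 531.888 -127.099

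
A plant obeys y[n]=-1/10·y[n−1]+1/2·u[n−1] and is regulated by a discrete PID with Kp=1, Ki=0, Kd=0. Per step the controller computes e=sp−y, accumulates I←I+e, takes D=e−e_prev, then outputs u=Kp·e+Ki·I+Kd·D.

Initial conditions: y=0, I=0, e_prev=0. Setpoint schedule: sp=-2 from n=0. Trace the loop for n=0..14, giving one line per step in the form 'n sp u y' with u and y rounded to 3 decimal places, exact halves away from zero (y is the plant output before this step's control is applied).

0 -2 -2.000 0.000
1 -2 -1.000 -1.000
2 -2 -1.600 -0.400
3 -2 -1.240 -0.760
4 -2 -1.456 -0.544
5 -2 -1.326 -0.674
6 -2 -1.404 -0.596
7 -2 -1.358 -0.642
8 -2 -1.385 -0.615
9 -2 -1.369 -0.631
10 -2 -1.379 -0.621
11 -2 -1.373 -0.627
12 -2 -1.376 -0.624
13 -2 -1.374 -0.626
14 -2 -1.375 -0.625

(exact arithmetic carried between steps; '≈' marks a value shown rounded to 6 d.p. or computed from one; I and e_prev carry over from the previous line; the table rounds u and y to 3 d.p., halves away from zero)
n=0: y=0, sp=-2, e=sp−y=-2; I=-2, D=e−e_prev=-2; u=1·(-2)+0·(-2)+0·(-2)=-2; next y=-1/10·0+1/2·(-2)=-1
n=1: y=-1, sp=-2, e=sp−y=-1; I=-3, D=e−e_prev=1; u=1·(-1)+0·(-3)+0·1=-1; next y=-1/10·(-1)+1/2·(-1)=-0.4
n=2: y=-0.4, sp=-2, e=sp−y=-1.6; I=-4.6, D=e−e_prev=-0.6; u=1·(-1.6)+0·(-4.6)+0·(-0.6)=-1.6; next y=-1/10·(-0.4)+1/2·(-1.6)=-0.76
n=3: y=-0.76, sp=-2, e=sp−y=-1.24; I=-5.84, D=e−e_prev=0.36; u=1·(-1.24)+0·(-5.84)+0·0.36=-1.24; next y=-1/10·(-0.76)+1/2·(-1.24)=-0.544
n=4: y=-0.544, sp=-2, e=sp−y=-1.456; I=-7.296, D=e−e_prev=-0.216; u=1·(-1.456)+0·(-7.296)+0·(-0.216)=-1.456; next y=-1/10·(-0.544)+1/2·(-1.456)=-0.6736
n=5: y=-0.6736, sp=-2, e=sp−y=-1.3264; I=-8.6224, D=e−e_prev=0.1296; u=1·(-1.3264)+0·(-8.6224)+0·0.1296=-1.3264; next y=-1/10·(-0.6736)+1/2·(-1.3264)=-0.59584
n=6: y=-0.59584, sp=-2, e=sp−y=-1.40416; I=-10.02656, D=e−e_prev=-0.07776; u=1·(-1.40416)+0·(-10.02656)+0·(-0.07776)=-1.40416; next y=-1/10·(-0.59584)+1/2·(-1.40416)=-0.642496
n=7: y=-0.642496, sp=-2, e=sp−y=-1.357504; I=-11.384064, D=e−e_prev=0.046656; u=1·(-1.357504)+0·(-11.384064)+0·0.046656=-1.357504; next y=-1/10·(-0.642496)+1/2·(-1.357504)≈-0.614502
n=8: y≈-0.614502, sp=-2, e=sp−y≈-1.385498; I≈-12.769562, D=e−e_prev≈-0.027994; u=1·(-1.385498)+0·(-12.769562)+0·(-0.027994)≈-1.385498; next y=-1/10·(-0.614502)+1/2·(-1.385498)≈-0.631299
n=9: y≈-0.631299, sp=-2, e=sp−y≈-1.368701; I≈-14.138263, D=e−e_prev≈0.016796; u=1·(-1.368701)+0·(-14.138263)+0·0.016796≈-1.368701; next y=-1/10·(-0.631299)+1/2·(-1.368701)≈-0.621221
n=10: y≈-0.621221, sp=-2, e=sp−y≈-1.378779; I≈-15.517042, D=e−e_prev≈-0.010078; u=1·(-1.378779)+0·(-15.517042)+0·(-0.010078)≈-1.378779; next y=-1/10·(-0.621221)+1/2·(-1.378779)≈-0.627267
n=11: y≈-0.627267, sp=-2, e=sp−y≈-1.372733; I≈-16.889775, D=e−e_prev≈0.006047; u=1·(-1.372733)+0·(-16.889775)+0·0.006047≈-1.372733; next y=-1/10·(-0.627267)+1/2·(-1.372733)≈-0.623640
n=12: y≈-0.623640, sp=-2, e=sp−y≈-1.376360; I≈-18.266135, D=e−e_prev≈-0.003628; u=1·(-1.376360)+0·(-18.266135)+0·(-0.003628)≈-1.376360; next y=-1/10·(-0.623640)+1/2·(-1.376360)≈-0.625816
n=13: y≈-0.625816, sp=-2, e=sp−y≈-1.374184; I≈-19.640319, D=e−e_prev≈0.002177; u=1·(-1.374184)+0·(-19.640319)+0·0.002177≈-1.374184; next y=-1/10·(-0.625816)+1/2·(-1.374184)≈-0.624510
n=14: y≈-0.624510, sp=-2, e=sp−y≈-1.375490; I≈-21.015809, D=e−e_prev≈-0.001306; u=1·(-1.375490)+0·(-21.015809)+0·(-0.001306)≈-1.375490; next y=-1/10·(-0.624510)+1/2·(-1.375490)≈-0.625294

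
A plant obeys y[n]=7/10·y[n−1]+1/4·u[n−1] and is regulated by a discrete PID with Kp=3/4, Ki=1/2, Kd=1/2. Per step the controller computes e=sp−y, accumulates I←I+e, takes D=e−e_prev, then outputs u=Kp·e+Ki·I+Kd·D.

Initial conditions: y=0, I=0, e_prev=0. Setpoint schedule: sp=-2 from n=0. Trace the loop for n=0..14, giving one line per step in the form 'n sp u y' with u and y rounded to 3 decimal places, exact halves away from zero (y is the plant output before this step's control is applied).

(exact arithmetic carried between steps; '≈' marks a value shown rounded to 6 d.p. or computed from one; I and e_prev carry over from the previous line; the table rounds u and y to 3 d.p., halves away from zero)
n=0: y=0, sp=-2, e=sp−y=-2; I=-2, D=e−e_prev=-2; u=3/4·(-2)+1/2·(-2)+1/2·(-2)=-3.5; next y=7/10·0+1/4·(-3.5)=-0.875
n=1: y=-0.875, sp=-2, e=sp−y=-1.125; I=-3.125, D=e−e_prev=0.875; u=3/4·(-1.125)+1/2·(-3.125)+1/2·0.875=-1.96875; next y=7/10·(-0.875)+1/4·(-1.96875)≈-1.104688
n=2: y≈-1.104688, sp=-2, e=sp−y≈-0.895313; I≈-4.020313, D=e−e_prev≈0.229688; u=3/4·(-0.895313)+1/2·(-4.020313)+1/2·0.229688≈-2.566797; next y=7/10·(-1.104688)+1/4·(-2.566797)≈-1.414980
n=3: y≈-1.414980, sp=-2, e=sp−y≈-0.585020; I≈-4.605332, D=e−e_prev≈0.310293; u=3/4·(-0.585020)+1/2·(-4.605332)+1/2·0.310293≈-2.586284; next y=7/10·(-1.414980)+1/4·(-2.586284)≈-1.637057
n=4: y≈-1.637057, sp=-2, e=sp−y≈-0.362943; I≈-4.968275, D=e−e_prev≈0.222077; u=3/4·(-0.362943)+1/2·(-4.968275)+1/2·0.222077≈-2.645306; next y=7/10·(-1.637057)+1/4·(-2.645306)≈-1.807267
n=5: y≈-1.807267, sp=-2, e=sp−y≈-0.192733; I≈-5.161008, D=e−e_prev≈0.170209; u=3/4·(-0.192733)+1/2·(-5.161008)+1/2·0.170209≈-2.639949; next y=7/10·(-1.807267)+1/4·(-2.639949)≈-1.925074
n=6: y≈-1.925074, sp=-2, e=sp−y≈-0.074926; I≈-5.235934, D=e−e_prev≈0.117807; u=3/4·(-0.074926)+1/2·(-5.235934)+1/2·0.117807≈-2.615258; next y=7/10·(-1.925074)+1/4·(-2.615258)≈-2.001366
n=7: y≈-2.001366, sp=-2, e=sp−y≈0.001366; I≈-5.234568, D=e−e_prev≈0.076292; u=3/4·0.001366+1/2·(-5.234568)+1/2·0.076292≈-2.578113; next y=7/10·(-2.001366)+1/4·(-2.578113)≈-2.045485
n=8: y≈-2.045485, sp=-2, e=sp−y≈0.045485; I≈-5.189083, D=e−e_prev≈0.044118; u=3/4·0.045485+1/2·(-5.189083)+1/2·0.044118≈-2.538369; next y=7/10·(-2.045485)+1/4·(-2.538369)≈-2.066431
n=9: y≈-2.066431, sp=-2, e=sp−y≈0.066431; I≈-5.122652, D=e−e_prev≈0.020947; u=3/4·0.066431+1/2·(-5.122652)+1/2·0.020947≈-2.501029; next y=7/10·(-2.066431)+1/4·(-2.501029)≈-2.071759
n=10: y≈-2.071759, sp=-2, e=sp−y≈0.071759; I≈-5.050892, D=e−e_prev≈0.005328; u=3/4·0.071759+1/2·(-5.050892)+1/2·0.005328≈-2.468963; next y=7/10·(-2.071759)+1/4·(-2.468963)≈-2.067472
n=11: y≈-2.067472, sp=-2, e=sp−y≈0.067472; I≈-4.983420, D=e−e_prev≈-0.004287; u=3/4·0.067472+1/2·(-4.983420)+1/2·(-0.004287)≈-2.443249; next y=7/10·(-2.067472)+1/4·(-2.443249)≈-2.058043
n=12: y≈-2.058043, sp=-2, e=sp−y≈0.058043; I≈-4.925377, D=e−e_prev≈-0.009429; u=3/4·0.058043+1/2·(-4.925377)+1/2·(-0.009429)≈-2.423871; next y=7/10·(-2.058043)+1/4·(-2.423871)≈-2.046598
n=13: y≈-2.046598, sp=-2, e=sp−y≈0.046598; I≈-4.878780, D=e−e_prev≈-0.011445; u=3/4·0.046598+1/2·(-4.878780)+1/2·(-0.011445)≈-2.410164; next y=7/10·(-2.046598)+1/4·(-2.410164)≈-2.035159
n=14: y≈-2.035159, sp=-2, e=sp−y≈0.035159; I≈-4.843620, D=e−e_prev≈-0.011438; u=3/4·0.035159+1/2·(-4.843620)+1/2·(-0.011438)≈-2.401160; next y=7/10·(-2.035159)+1/4·(-2.401160)≈-2.024902

0 -2 -3.500 0.000
1 -2 -1.969 -0.875
2 -2 -2.567 -1.105
3 -2 -2.586 -1.415
4 -2 -2.645 -1.637
5 -2 -2.640 -1.807
6 -2 -2.615 -1.925
7 -2 -2.578 -2.001
8 -2 -2.538 -2.045
9 -2 -2.501 -2.066
10 -2 -2.469 -2.072
11 -2 -2.443 -2.067
12 -2 -2.424 -2.058
13 -2 -2.410 -2.047
14 -2 -2.401 -2.035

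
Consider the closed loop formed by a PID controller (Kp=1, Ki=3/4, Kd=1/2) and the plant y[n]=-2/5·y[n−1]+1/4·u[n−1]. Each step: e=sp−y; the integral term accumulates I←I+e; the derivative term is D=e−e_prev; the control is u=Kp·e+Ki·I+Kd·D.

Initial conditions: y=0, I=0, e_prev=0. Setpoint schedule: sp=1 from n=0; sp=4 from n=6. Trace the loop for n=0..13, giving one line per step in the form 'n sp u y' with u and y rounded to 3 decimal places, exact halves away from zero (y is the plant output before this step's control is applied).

(exact arithmetic carried between steps; '≈' marks a value shown rounded to 6 d.p. or computed from one; I and e_prev carry over from the previous line; the table rounds u and y to 3 d.p., halves away from zero)
n=0: y=0, sp=1, e=sp−y=1; I=1, D=e−e_prev=1; u=1·1+3/4·1+1/2·1=2.25; next y=-2/5·0+1/4·2.25=0.5625
n=1: y=0.5625, sp=1, e=sp−y=0.4375; I=1.4375, D=e−e_prev=-0.5625; u=1·0.4375+3/4·1.4375+1/2·(-0.5625)=1.234375; next y=-2/5·0.5625+1/4·1.234375≈0.083594
n=2: y≈0.083594, sp=1, e=sp−y≈0.916406; I≈2.353906, D=e−e_prev≈0.478906; u=1·0.916406+3/4·2.353906+1/2·0.478906≈2.921289; next y=-2/5·0.083594+1/4·2.921289≈0.696885
n=3: y≈0.696885, sp=1, e=sp−y≈0.303115; I≈2.657021, D=e−e_prev≈-0.613291; u=1·0.303115+3/4·2.657021+1/2·(-0.613291)≈1.989236; next y=-2/5·0.696885+1/4·1.989236≈0.218555
n=4: y≈0.218555, sp=1, e=sp−y≈0.781445; I≈3.438466, D=e−e_prev≈0.478330; u=1·0.781445+3/4·3.438466+1/2·0.478330≈3.599460; next y=-2/5·0.218555+1/4·3.599460≈0.812443
n=5: y≈0.812443, sp=1, e=sp−y≈0.187557; I≈3.626024, D=e−e_prev≈-0.593888; u=1·0.187557+3/4·3.626024+1/2·(-0.593888)≈2.610131; next y=-2/5·0.812443+1/4·2.610131≈0.327556
n=6: y≈0.327556, sp=4, e=sp−y≈3.672444; I≈7.298468, D=e−e_prev≈3.484887; u=1·3.672444+3/4·7.298468+1/2·3.484887≈10.888739; next y=-2/5·0.327556+1/4·10.888739≈2.591163
n=7: y≈2.591163, sp=4, e=sp−y≈1.408837; I≈8.707305, D=e−e_prev≈-2.263607; u=1·1.408837+3/4·8.707305+1/2·(-2.263607)≈6.807513; next y=-2/5·2.591163+1/4·6.807513≈0.665413
n=8: y≈0.665413, sp=4, e=sp−y≈3.334587; I≈12.041892, D=e−e_prev≈1.925749; u=1·3.334587+3/4·12.041892+1/2·1.925749≈13.328881; next y=-2/5·0.665413+1/4·13.328881≈3.066055
n=9: y≈3.066055, sp=4, e=sp−y≈0.933945; I≈12.975837, D=e−e_prev≈-2.400642; u=1·0.933945+3/4·12.975837+1/2·(-2.400642)≈9.465502; next y=-2/5·3.066055+1/4·9.465502≈1.139954
n=10: y≈1.139954, sp=4, e=sp−y≈2.860046; I≈15.835884, D=e−e_prev≈1.926101; u=1·2.860046+3/4·15.835884+1/2·1.926101≈15.700010; next y=-2/5·1.139954+1/4·15.700010≈3.469021
n=11: y≈3.469021, sp=4, e=sp−y≈0.530979; I≈16.366863, D=e−e_prev≈-2.329067; u=1·0.530979+3/4·16.366863+1/2·(-2.329067)≈11.641592; next y=-2/5·3.469021+1/4·11.641592≈1.522790
n=12: y≈1.522790, sp=4, e=sp−y≈2.477210; I≈18.844073, D=e−e_prev≈1.946231; u=1·2.477210+3/4·18.844073+1/2·1.946231≈17.583381; next y=-2/5·1.522790+1/4·17.583381≈3.786729
n=13: y≈3.786729, sp=4, e=sp−y≈0.213271; I≈19.057344, D=e−e_prev≈-2.263940; u=1·0.213271+3/4·19.057344+1/2·(-2.263940)≈13.374309; next y=-2/5·3.786729+1/4·13.374309≈1.828885

0 1 2.250 0.000
1 1 1.234 0.563
2 1 2.921 0.084
3 1 1.989 0.697
4 1 3.599 0.219
5 1 2.610 0.812
6 4 10.889 0.328
7 4 6.808 2.591
8 4 13.329 0.665
9 4 9.466 3.066
10 4 15.700 1.140
11 4 11.642 3.469
12 4 17.583 1.523
13 4 13.374 3.787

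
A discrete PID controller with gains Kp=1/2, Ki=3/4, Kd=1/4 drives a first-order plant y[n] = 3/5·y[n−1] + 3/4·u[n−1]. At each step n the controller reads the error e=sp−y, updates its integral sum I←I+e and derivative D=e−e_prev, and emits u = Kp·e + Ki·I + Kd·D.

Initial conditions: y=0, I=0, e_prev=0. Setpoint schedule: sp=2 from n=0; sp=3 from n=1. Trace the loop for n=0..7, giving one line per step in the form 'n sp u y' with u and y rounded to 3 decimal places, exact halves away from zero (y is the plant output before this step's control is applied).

0 2 3.000 0.000
1 3 2.125 2.250
2 3 1.959 2.944
3 3 1.737 3.236
4 3 1.621 3.244
5 3 1.563 3.162
6 3 1.560 3.069
7 3 1.571 3.011

(exact arithmetic carried between steps; '≈' marks a value shown rounded to 6 d.p. or computed from one; I and e_prev carry over from the previous line; the table rounds u and y to 3 d.p., halves away from zero)
n=0: y=0, sp=2, e=sp−y=2; I=2, D=e−e_prev=2; u=1/2·2+3/4·2+1/4·2=3; next y=3/5·0+3/4·3=2.25
n=1: y=2.25, sp=3, e=sp−y=0.75; I=2.75, D=e−e_prev=-1.25; u=1/2·0.75+3/4·2.75+1/4·(-1.25)=2.125; next y=3/5·2.25+3/4·2.125=2.94375
n=2: y=2.94375, sp=3, e=sp−y=0.05625; I=2.80625, D=e−e_prev=-0.69375; u=1/2·0.05625+3/4·2.80625+1/4·(-0.69375)=1.959375; next y=3/5·2.94375+3/4·1.959375≈3.235781
n=3: y≈3.235781, sp=3, e=sp−y≈-0.235781; I≈2.570469, D=e−e_prev≈-0.292031; u=1/2·(-0.235781)+3/4·2.570469+1/4·(-0.292031)≈1.736953; next y=3/5·3.235781+3/4·1.736953≈3.244184
n=4: y≈3.244184, sp=3, e=sp−y≈-0.244184; I≈2.326285, D=e−e_prev≈-0.008402; u=1/2·(-0.244184)+3/4·2.326285+1/4·(-0.008402)≈1.620521; next y=3/5·3.244184+3/4·1.620521≈3.161901
n=5: y≈3.161901, sp=3, e=sp−y≈-0.161901; I≈2.164384, D=e−e_prev≈0.082282; u=1/2·(-0.161901)+3/4·2.164384+1/4·0.082282≈1.562908; next y=3/5·3.161901+3/4·1.562908≈3.069322
n=6: y≈3.069322, sp=3, e=sp−y≈-0.069322; I≈2.095062, D=e−e_prev≈0.092580; u=1/2·(-0.069322)+3/4·2.095062+1/4·0.092580≈1.559781; next y=3/5·3.069322+3/4·1.559781≈3.011429
n=7: y≈3.011429, sp=3, e=sp−y≈-0.011429; I≈2.083634, D=e−e_prev≈0.057893; u=1/2·(-0.011429)+3/4·2.083634+1/4·0.057893≈1.571484; next y=3/5·3.011429+3/4·1.571484≈2.985470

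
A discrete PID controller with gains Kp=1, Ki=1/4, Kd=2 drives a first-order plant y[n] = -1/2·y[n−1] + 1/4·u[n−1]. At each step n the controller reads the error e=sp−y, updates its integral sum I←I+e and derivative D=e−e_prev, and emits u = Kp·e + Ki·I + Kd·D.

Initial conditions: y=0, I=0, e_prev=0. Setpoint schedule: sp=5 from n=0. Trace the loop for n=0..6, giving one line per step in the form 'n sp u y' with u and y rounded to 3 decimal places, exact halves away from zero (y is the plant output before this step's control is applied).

0 5 16.250 0.000
1 5 -5.703 4.063
2 5 27.095 -3.457
3 5 -24.698 8.502
4 5 59.860 -10.425
5 5 -73.599 20.178
6 5 141.979 -28.489

(exact arithmetic carried between steps; '≈' marks a value shown rounded to 6 d.p. or computed from one; I and e_prev carry over from the previous line; the table rounds u and y to 3 d.p., halves away from zero)
n=0: y=0, sp=5, e=sp−y=5; I=5, D=e−e_prev=5; u=1·5+1/4·5+2·5=16.25; next y=-1/2·0+1/4·16.25=4.0625
n=1: y=4.0625, sp=5, e=sp−y=0.9375; I=5.9375, D=e−e_prev=-4.0625; u=1·0.9375+1/4·5.9375+2·(-4.0625)=-5.703125; next y=-1/2·4.0625+1/4·(-5.703125)≈-3.457031
n=2: y≈-3.457031, sp=5, e=sp−y≈8.457031; I≈14.394531, D=e−e_prev≈7.519531; u=1·8.457031+1/4·14.394531+2·7.519531≈27.094727; next y=-1/2·(-3.457031)+1/4·27.094727≈8.502197
n=3: y≈8.502197, sp=5, e=sp−y≈-3.502197; I≈10.892334, D=e−e_prev≈-11.959229; u=1·(-3.502197)+1/4·10.892334+2·(-11.959229)≈-24.697571; next y=-1/2·8.502197+1/4·(-24.697571)≈-10.425491
n=4: y≈-10.425491, sp=5, e=sp−y≈15.425491; I≈26.317825, D=e−e_prev≈18.927689; u=1·15.425491+1/4·26.317825+2·18.927689≈59.860325; next y=-1/2·(-10.425491)+1/4·59.860325≈20.177827
n=5: y≈20.177827, sp=5, e=sp−y≈-15.177827; I≈11.139998, D=e−e_prev≈-30.603318; u=1·(-15.177827)+1/4·11.139998+2·(-30.603318)≈-73.599464; next y=-1/2·20.177827+1/4·(-73.599464)≈-28.488779
n=6: y≈-28.488779, sp=5, e=sp−y≈33.488779; I≈44.628778, D=e−e_prev≈48.666606; u=1·33.488779+1/4·44.628778+2·48.666606≈141.979186; next y=-1/2·(-28.488779)+1/4·141.979186≈49.739186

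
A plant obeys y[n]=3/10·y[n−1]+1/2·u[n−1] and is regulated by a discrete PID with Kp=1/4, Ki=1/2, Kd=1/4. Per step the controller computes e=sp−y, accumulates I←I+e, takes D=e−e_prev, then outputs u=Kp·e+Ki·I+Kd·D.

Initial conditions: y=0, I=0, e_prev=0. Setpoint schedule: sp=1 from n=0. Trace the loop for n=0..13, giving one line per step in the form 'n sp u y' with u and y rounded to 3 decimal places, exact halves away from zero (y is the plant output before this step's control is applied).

(exact arithmetic carried between steps; '≈' marks a value shown rounded to 6 d.p. or computed from one; I and e_prev carry over from the previous line; the table rounds u and y to 3 d.p., halves away from zero)
n=0: y=0, sp=1, e=sp−y=1; I=1, D=e−e_prev=1; u=1/4·1+1/2·1+1/4·1=1; next y=3/10·0+1/2·1=0.5
n=1: y=0.5, sp=1, e=sp−y=0.5; I=1.5, D=e−e_prev=-0.5; u=1/4·0.5+1/2·1.5+1/4·(-0.5)=0.75; next y=3/10·0.5+1/2·0.75=0.525
n=2: y=0.525, sp=1, e=sp−y=0.475; I=1.975, D=e−e_prev=-0.025; u=1/4·0.475+1/2·1.975+1/4·(-0.025)=1.1; next y=3/10·0.525+1/2·1.1=0.7075
n=3: y=0.7075, sp=1, e=sp−y=0.2925; I=2.2675, D=e−e_prev=-0.1825; u=1/4·0.2925+1/2·2.2675+1/4·(-0.1825)=1.16125; next y=3/10·0.7075+1/2·1.16125=0.792875
n=4: y=0.792875, sp=1, e=sp−y=0.207125; I=2.474625, D=e−e_prev=-0.085375; u=1/4·0.207125+1/2·2.474625+1/4·(-0.085375)=1.26775; next y=3/10·0.792875+1/2·1.26775≈0.871738
n=5: y≈0.871738, sp=1, e=sp−y≈0.128263; I≈2.602888, D=e−e_prev≈-0.078863; u=1/4·0.128263+1/2·2.602888+1/4·(-0.078863)≈1.313794; next y=3/10·0.871738+1/2·1.313794≈0.918418
n=6: y≈0.918418, sp=1, e=sp−y≈0.081582; I≈2.684469, D=e−e_prev≈-0.046681; u=1/4·0.081582+1/2·2.684469+1/4·(-0.046681)≈1.35096; next y=3/10·0.918418+1/2·1.35096≈0.951005
n=7: y≈0.951005, sp=1, e=sp−y≈0.048995; I≈2.733464, D=e−e_prev≈-0.032587; u=1/4·0.048995+1/2·2.733464+1/4·(-0.032587)≈1.370834; next y=3/10·0.951005+1/2·1.370834≈0.970719
n=8: y≈0.970719, sp=1, e=sp−y≈0.029281; I≈2.762745, D=e−e_prev≈-0.019713; u=1/4·0.029281+1/2·2.762745+1/4·(-0.019713)≈1.383765; next y=3/10·0.970719+1/2·1.383765≈0.983098
n=9: y≈0.983098, sp=1, e=sp−y≈0.016902; I≈2.779647, D=e−e_prev≈-0.012379; u=1/4·0.016902+1/2·2.779647+1/4·(-0.012379)≈1.390954; next y=3/10·0.983098+1/2·1.390954≈0.990407
n=10: y≈0.990407, sp=1, e=sp−y≈0.009593; I≈2.789241, D=e−e_prev≈-0.007309; u=1/4·0.009593+1/2·2.789241+1/4·(-0.007309)≈1.395192; next y=3/10·0.990407+1/2·1.395192≈0.994718
n=11: y≈0.994718, sp=1, e=sp−y≈0.005282; I≈2.794523, D=e−e_prev≈-0.004311; u=1/4·0.005282+1/2·2.794523+1/4·(-0.004311)≈1.397504; next y=3/10·0.994718+1/2·1.397504≈0.997167
n=12: y≈0.997167, sp=1, e=sp−y≈0.002833; I≈2.797356, D=e−e_prev≈-0.002450; u=1/4·0.002833+1/2·2.797356+1/4·(-0.002450)≈1.398774; next y=3/10·0.997167+1/2·1.398774≈0.998537
n=13: y≈0.998537, sp=1, e=sp−y≈0.001463; I≈2.798819, D=e−e_prev≈-0.001370; u=1/4·0.001463+1/2·2.798819+1/4·(-0.001370)≈1.399433; next y=3/10·0.998537+1/2·1.399433≈0.999277

0 1 1.000 0.000
1 1 0.750 0.500
2 1 1.100 0.525
3 1 1.161 0.708
4 1 1.268 0.793
5 1 1.314 0.872
6 1 1.351 0.918
7 1 1.371 0.951
8 1 1.384 0.971
9 1 1.391 0.983
10 1 1.395 0.990
11 1 1.398 0.995
12 1 1.399 0.997
13 1 1.399 0.999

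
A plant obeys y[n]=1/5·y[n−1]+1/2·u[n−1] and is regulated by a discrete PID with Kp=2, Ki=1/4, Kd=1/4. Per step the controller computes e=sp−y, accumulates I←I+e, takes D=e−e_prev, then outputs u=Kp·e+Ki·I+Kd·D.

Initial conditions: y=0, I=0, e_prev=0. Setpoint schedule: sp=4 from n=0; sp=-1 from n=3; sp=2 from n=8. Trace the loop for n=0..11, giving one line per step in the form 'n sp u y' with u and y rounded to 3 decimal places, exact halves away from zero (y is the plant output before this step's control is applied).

0 4 10.000 0.000
1 4 -2.500 5.000
2 4 11.625 -0.250
3 -1 -16.156 5.763
4 -1 16.627 -6.926
5 -1 -19.699 6.928
6 -1 20.262 -8.464
7 -1 -23.975 8.438
8 2 32.237 -10.300
9 2 -31.018 14.058
10 2 38.946 -12.697
11 2 -38.146 16.934

(exact arithmetic carried between steps; '≈' marks a value shown rounded to 6 d.p. or computed from one; I and e_prev carry over from the previous line; the table rounds u and y to 3 d.p., halves away from zero)
n=0: y=0, sp=4, e=sp−y=4; I=4, D=e−e_prev=4; u=2·4+1/4·4+1/4·4=10; next y=1/5·0+1/2·10=5
n=1: y=5, sp=4, e=sp−y=-1; I=3, D=e−e_prev=-5; u=2·(-1)+1/4·3+1/4·(-5)=-2.5; next y=1/5·5+1/2·(-2.5)=-0.25
n=2: y=-0.25, sp=4, e=sp−y=4.25; I=7.25, D=e−e_prev=5.25; u=2·4.25+1/4·7.25+1/4·5.25=11.625; next y=1/5·(-0.25)+1/2·11.625=5.7625
n=3: y=5.7625, sp=-1, e=sp−y=-6.7625; I=0.4875, D=e−e_prev=-11.0125; u=2·(-6.7625)+1/4·0.4875+1/4·(-11.0125)=-16.15625; next y=1/5·5.7625+1/2·(-16.15625)=-6.925625
n=4: y=-6.925625, sp=-1, e=sp−y=5.925625; I=6.413125, D=e−e_prev=12.688125; u=2·5.925625+1/4·6.413125+1/4·12.688125≈16.626563; next y=1/5·(-6.925625)+1/2·16.626563≈6.928156
n=5: y≈6.928156, sp=-1, e=sp−y≈-7.928156; I≈-1.515031, D=e−e_prev≈-13.853781; u=2·(-7.928156)+1/4·(-1.515031)+1/4·(-13.853781)≈-19.698516; next y=1/5·6.928156+1/2·(-19.698516)≈-8.463627
n=6: y≈-8.463627, sp=-1, e=sp−y≈7.463627; I≈5.948595, D=e−e_prev≈15.391783; u=2·7.463627+1/4·5.948595+1/4·15.391783≈20.262348; next y=1/5·(-8.463627)+1/2·20.262348≈8.438449
n=7: y≈8.438449, sp=-1, e=sp−y≈-9.438449; I≈-3.489853, D=e−e_prev≈-16.902075; u=2·(-9.438449)+1/4·(-3.489853)+1/4·(-16.902075)≈-23.974879; next y=1/5·8.438449+1/2·(-23.974879)≈-10.299750
n=8: y≈-10.299750, sp=2, e=sp−y≈12.299750; I≈8.809897, D=e−e_prev≈21.738198; u=2·12.299750+1/4·8.809897+1/4·21.738198≈32.236523; next y=1/5·(-10.299750)+1/2·32.236523≈14.058312
n=9: y≈14.058312, sp=2, e=sp−y≈-12.058312; I≈-3.248415, D=e−e_prev≈-24.358062; u=2·(-12.058312)+1/4·(-3.248415)+1/4·(-24.358062)≈-31.018243; next y=1/5·14.058312+1/2·(-31.018243)≈-12.697459
n=10: y≈-12.697459, sp=2, e=sp−y≈14.697459; I≈11.449044, D=e−e_prev≈26.755771; u=2·14.697459+1/4·11.449044+1/4·26.755771≈38.946122; next y=1/5·(-12.697459)+1/2·38.946122≈16.933569
n=11: y≈16.933569, sp=2, e=sp−y≈-14.933569; I≈-3.484525, D=e−e_prev≈-29.631028; u=2·(-14.933569)+1/4·(-3.484525)+1/4·(-29.631028)≈-38.146026; next y=1/5·16.933569+1/2·(-38.146026)≈-15.686299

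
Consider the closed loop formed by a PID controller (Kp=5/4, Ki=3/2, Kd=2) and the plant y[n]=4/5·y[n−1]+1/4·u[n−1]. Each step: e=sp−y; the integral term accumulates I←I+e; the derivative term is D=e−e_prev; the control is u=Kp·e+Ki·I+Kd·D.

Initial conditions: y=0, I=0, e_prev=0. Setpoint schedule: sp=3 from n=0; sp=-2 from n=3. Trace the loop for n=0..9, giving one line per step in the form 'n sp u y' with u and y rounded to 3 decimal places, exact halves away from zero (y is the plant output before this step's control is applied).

(exact arithmetic carried between steps; '≈' marks a value shown rounded to 6 d.p. or computed from one; I and e_prev carry over from the previous line; the table rounds u and y to 3 d.p., halves away from zero)
n=0: y=0, sp=3, e=sp−y=3; I=3, D=e−e_prev=3; u=5/4·3+3/2·3+2·3=14.25; next y=4/5·0+1/4·14.25=3.5625
n=1: y=3.5625, sp=3, e=sp−y=-0.5625; I=2.4375, D=e−e_prev=-3.5625; u=5/4·(-0.5625)+3/2·2.4375+2·(-3.5625)=-4.171875; next y=4/5·3.5625+1/4·(-4.171875)≈1.807031
n=2: y≈1.807031, sp=3, e=sp−y≈1.192969; I≈3.630469, D=e−e_prev≈1.755469; u=5/4·1.192969+3/2·3.630469+2·1.755469≈10.447852; next y=4/5·1.807031+1/4·10.447852≈4.057588
n=3: y≈4.057588, sp=-2, e=sp−y≈-6.057588; I≈-2.427119, D=e−e_prev≈-7.250557; u=5/4·(-6.057588)+3/2·(-2.427119)+2·(-7.250557)≈-25.713777; next y=4/5·4.057588+1/4·(-25.713777)≈-3.182374
n=4: y≈-3.182374, sp=-2, e=sp−y≈1.182374; I≈-1.244745, D=e−e_prev≈7.239962; u=5/4·1.182374+3/2·(-1.244745)+2·7.239962≈14.090773; next y=4/5·(-3.182374)+1/4·14.090773≈0.976794
n=5: y≈0.976794, sp=-2, e=sp−y≈-2.976794; I≈-4.221539, D=e−e_prev≈-4.159168; u=5/4·(-2.976794)+3/2·(-4.221539)+2·(-4.159168)≈-18.371638; next y=4/5·0.976794+1/4·(-18.371638)≈-3.811474
n=6: y≈-3.811474, sp=-2, e=sp−y≈1.811474; I≈-2.410065, D=e−e_prev≈4.788268; u=5/4·1.811474+3/2·(-2.410065)+2·4.788268≈8.225781; next y=4/5·(-3.811474)+1/4·8.225781≈-0.992734
n=7: y≈-0.992734, sp=-2, e=sp−y≈-1.007266; I≈-3.417331, D=e−e_prev≈-2.818740; u=5/4·(-1.007266)+3/2·(-3.417331)+2·(-2.818740)≈-12.022560; next y=4/5·(-0.992734)+1/4·(-12.022560)≈-3.799827
n=8: y≈-3.799827, sp=-2, e=sp−y≈1.799827; I≈-1.617504, D=e−e_prev≈2.807093; u=5/4·1.799827+3/2·(-1.617504)+2·2.807093≈5.437714; next y=4/5·(-3.799827)+1/4·5.437714≈-1.680433
n=9: y≈-1.680433, sp=-2, e=sp−y≈-0.319567; I≈-1.937071, D=e−e_prev≈-2.119394; u=5/4·(-0.319567)+3/2·(-1.937071)+2·(-2.119394)≈-7.543853; next y=4/5·(-1.680433)+1/4·(-7.543853)≈-3.230310

0 3 14.250 0.000
1 3 -4.172 3.563
2 3 10.448 1.807
3 -2 -25.714 4.058
4 -2 14.091 -3.182
5 -2 -18.372 0.977
6 -2 8.226 -3.811
7 -2 -12.023 -0.993
8 -2 5.438 -3.800
9 -2 -7.544 -1.680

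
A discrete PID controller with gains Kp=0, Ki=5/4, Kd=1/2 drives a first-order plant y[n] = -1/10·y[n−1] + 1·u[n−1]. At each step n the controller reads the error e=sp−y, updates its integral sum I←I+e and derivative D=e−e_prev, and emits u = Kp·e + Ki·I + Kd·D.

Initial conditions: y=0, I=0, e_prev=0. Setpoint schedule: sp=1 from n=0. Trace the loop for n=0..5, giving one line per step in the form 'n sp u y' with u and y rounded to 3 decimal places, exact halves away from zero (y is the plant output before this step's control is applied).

(exact arithmetic carried between steps; '≈' marks a value shown rounded to 6 d.p. or computed from one; I and e_prev carry over from the previous line; the table rounds u and y to 3 d.p., halves away from zero)
n=0: y=0, sp=1, e=sp−y=1; I=1, D=e−e_prev=1; u=0·1+5/4·1+1/2·1=1.75; next y=-1/10·0+1·1.75=1.75
n=1: y=1.75, sp=1, e=sp−y=-0.75; I=0.25, D=e−e_prev=-1.75; u=0·(-0.75)+5/4·0.25+1/2·(-1.75)=-0.5625; next y=-1/10·1.75+1·(-0.5625)=-0.7375
n=2: y=-0.7375, sp=1, e=sp−y=1.7375; I=1.9875, D=e−e_prev=2.4875; u=0·1.7375+5/4·1.9875+1/2·2.4875=3.728125; next y=-1/10·(-0.7375)+1·3.728125=3.801875
n=3: y=3.801875, sp=1, e=sp−y=-2.801875; I=-0.814375, D=e−e_prev=-4.539375; u=0·(-2.801875)+5/4·(-0.814375)+1/2·(-4.539375)≈-3.287656; next y=-1/10·3.801875+1·(-3.287656)≈-3.667844
n=4: y≈-3.667844, sp=1, e=sp−y≈4.667844; I≈3.853469, D=e−e_prev≈7.469719; u=0·4.667844+5/4·3.853469+1/2·7.469719≈8.551695; next y=-1/10·(-3.667844)+1·8.551695≈8.918480
n=5: y≈8.918480, sp=1, e=sp−y≈-7.918480; I≈-4.065011, D=e−e_prev≈-12.586323; u=0·(-7.918480)+5/4·(-4.065011)+1/2·(-12.586323)≈-11.374425; next y=-1/10·8.918480+1·(-11.374425)≈-12.266273

0 1 1.750 0.000
1 1 -0.563 1.750
2 1 3.728 -0.738
3 1 -3.288 3.802
4 1 8.552 -3.668
5 1 -11.374 8.918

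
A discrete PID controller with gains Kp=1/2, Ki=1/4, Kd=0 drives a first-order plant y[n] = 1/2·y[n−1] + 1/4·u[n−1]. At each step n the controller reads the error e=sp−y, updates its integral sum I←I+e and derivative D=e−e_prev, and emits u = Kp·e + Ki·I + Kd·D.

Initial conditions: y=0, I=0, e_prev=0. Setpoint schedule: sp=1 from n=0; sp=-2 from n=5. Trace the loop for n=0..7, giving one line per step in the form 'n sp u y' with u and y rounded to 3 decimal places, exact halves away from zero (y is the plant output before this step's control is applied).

0 1 0.750 0.000
1 1 0.859 0.188
2 1 0.972 0.309
3 1 1.078 0.397
4 1 1.176 0.468
5 -2 -0.986 0.528
6 -2 -1.235 0.017
7 -2 -1.502 -0.300

(exact arithmetic carried between steps; '≈' marks a value shown rounded to 6 d.p. or computed from one; I and e_prev carry over from the previous line; the table rounds u and y to 3 d.p., halves away from zero)
n=0: y=0, sp=1, e=sp−y=1; I=1, D=e−e_prev=1; u=1/2·1+1/4·1+0·1=0.75; next y=1/2·0+1/4·0.75=0.1875
n=1: y=0.1875, sp=1, e=sp−y=0.8125; I=1.8125, D=e−e_prev=-0.1875; u=1/2·0.8125+1/4·1.8125+0·(-0.1875)=0.859375; next y=1/2·0.1875+1/4·0.859375≈0.308594
n=2: y≈0.308594, sp=1, e=sp−y≈0.691406; I≈2.503906, D=e−e_prev≈-0.121094; u=1/2·0.691406+1/4·2.503906+0·(-0.121094)≈0.971680; next y=1/2·0.308594+1/4·0.971680≈0.397217
n=3: y≈0.397217, sp=1, e=sp−y≈0.602783; I≈3.106689, D=e−e_prev≈-0.088623; u=1/2·0.602783+1/4·3.106689+0·(-0.088623)≈1.078064; next y=1/2·0.397217+1/4·1.078064≈0.468124
n=4: y≈0.468124, sp=1, e=sp−y≈0.531876; I≈3.638565, D=e−e_prev≈-0.070908; u=1/2·0.531876+1/4·3.638565+0·(-0.070908)≈1.175579; next y=1/2·0.468124+1/4·1.175579≈0.527957
n=5: y≈0.527957, sp=-2, e=sp−y≈-2.527957; I≈1.110608, D=e−e_prev≈-3.059833; u=1/2·(-2.527957)+1/4·1.110608+0·(-3.059833)≈-0.986326; next y=1/2·0.527957+1/4·(-0.986326)≈0.017397
n=6: y≈0.017397, sp=-2, e=sp−y≈-2.017397; I≈-0.906789, D=e−e_prev≈0.510560; u=1/2·(-2.017397)+1/4·(-0.906789)+0·0.510560≈-1.235396; next y=1/2·0.017397+1/4·(-1.235396)≈-0.300150
n=7: y≈-0.300150, sp=-2, e=sp−y≈-1.699850; I≈-2.606638, D=e−e_prev≈0.317547; u=1/2·(-1.699850)+1/4·(-2.606638)+0·0.317547≈-1.501584; next y=1/2·(-0.300150)+1/4·(-1.501584)≈-0.525471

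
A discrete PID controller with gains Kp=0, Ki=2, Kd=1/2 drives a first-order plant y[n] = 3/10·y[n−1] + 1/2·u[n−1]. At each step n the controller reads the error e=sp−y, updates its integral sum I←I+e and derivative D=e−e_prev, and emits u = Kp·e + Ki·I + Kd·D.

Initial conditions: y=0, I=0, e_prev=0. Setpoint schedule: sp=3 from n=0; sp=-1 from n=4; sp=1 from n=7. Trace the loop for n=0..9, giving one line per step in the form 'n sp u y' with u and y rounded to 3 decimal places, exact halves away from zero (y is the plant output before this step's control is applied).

(exact arithmetic carried between steps; '≈' marks a value shown rounded to 6 d.p. or computed from one; I and e_prev carry over from the previous line; the table rounds u and y to 3 d.p., halves away from zero)
n=0: y=0, sp=3, e=sp−y=3; I=3, D=e−e_prev=3; u=0·3+2·3+1/2·3=7.5; next y=3/10·0+1/2·7.5=3.75
n=1: y=3.75, sp=3, e=sp−y=-0.75; I=2.25, D=e−e_prev=-3.75; u=0·(-0.75)+2·2.25+1/2·(-3.75)=2.625; next y=3/10·3.75+1/2·2.625=2.4375
n=2: y=2.4375, sp=3, e=sp−y=0.5625; I=2.8125, D=e−e_prev=1.3125; u=0·0.5625+2·2.8125+1/2·1.3125=6.28125; next y=3/10·2.4375+1/2·6.28125=3.871875
n=3: y=3.871875, sp=3, e=sp−y=-0.871875; I=1.940625, D=e−e_prev=-1.434375; u=0·(-0.871875)+2·1.940625+1/2·(-1.434375)≈3.164063; next y=3/10·3.871875+1/2·3.164063≈2.743594
n=4: y≈2.743594, sp=-1, e=sp−y≈-3.743594; I≈-1.802969, D=e−e_prev≈-2.871719; u=0·(-3.743594)+2·(-1.802969)+1/2·(-2.871719)≈-5.041797; next y=3/10·2.743594+1/2·(-5.041797)≈-1.697820
n=5: y≈-1.697820, sp=-1, e=sp−y≈0.697820; I≈-1.105148, D=e−e_prev≈4.441414; u=0·0.697820+2·(-1.105148)+1/2·4.441414≈0.010410; next y=3/10·(-1.697820)+1/2·0.010410≈-0.504141
n=6: y≈-0.504141, sp=-1, e=sp−y≈-0.495859; I≈-1.601007, D=e−e_prev≈-1.193679; u=0·(-0.495859)+2·(-1.601007)+1/2·(-1.193679)≈-3.798854; next y=3/10·(-0.504141)+1/2·(-3.798854)≈-2.050670
n=7: y≈-2.050670, sp=1, e=sp−y≈3.050670; I≈1.449662, D=e−e_prev≈3.546529; u=0·3.050670+2·1.449662+1/2·3.546529≈4.672589; next y=3/10·(-2.050670)+1/2·4.672589≈1.721093
n=8: y≈1.721093, sp=1, e=sp−y≈-0.721093; I≈0.728569, D=e−e_prev≈-3.771763; u=0·(-0.721093)+2·0.728569+1/2·(-3.771763)≈-0.428744; next y=3/10·1.721093+1/2·(-0.428744)≈0.301956
n=9: y≈0.301956, sp=1, e=sp−y≈0.698044; I≈1.426613, D=e−e_prev≈1.419137; u=0·0.698044+2·1.426613+1/2·1.419137≈3.562794; next y=3/10·0.301956+1/2·3.562794≈1.871984

0 3 7.500 0.000
1 3 2.625 3.750
2 3 6.281 2.438
3 3 3.164 3.872
4 -1 -5.042 2.744
5 -1 0.010 -1.698
6 -1 -3.799 -0.504
7 1 4.673 -2.051
8 1 -0.429 1.721
9 1 3.563 0.302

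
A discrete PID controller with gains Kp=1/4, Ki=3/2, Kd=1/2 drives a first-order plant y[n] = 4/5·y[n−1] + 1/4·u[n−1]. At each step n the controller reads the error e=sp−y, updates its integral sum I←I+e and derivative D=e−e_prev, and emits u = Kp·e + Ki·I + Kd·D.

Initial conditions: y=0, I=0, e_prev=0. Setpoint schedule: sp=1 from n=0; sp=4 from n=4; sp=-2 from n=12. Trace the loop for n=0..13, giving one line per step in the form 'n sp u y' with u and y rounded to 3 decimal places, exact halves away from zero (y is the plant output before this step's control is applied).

(exact arithmetic carried between steps; '≈' marks a value shown rounded to 6 d.p. or computed from one; I and e_prev carry over from the previous line; the table rounds u and y to 3 d.p., halves away from zero)
n=0: y=0, sp=1, e=sp−y=1; I=1, D=e−e_prev=1; u=1/4·1+3/2·1+1/2·1=2.25; next y=4/5·0+1/4·2.25=0.5625
n=1: y=0.5625, sp=1, e=sp−y=0.4375; I=1.4375, D=e−e_prev=-0.5625; u=1/4·0.4375+3/2·1.4375+1/2·(-0.5625)=1.984375; next y=4/5·0.5625+1/4·1.984375≈0.946094
n=2: y≈0.946094, sp=1, e=sp−y≈0.053906; I≈1.491406, D=e−e_prev≈-0.383594; u=1/4·0.053906+3/2·1.491406+1/2·(-0.383594)≈2.058789; next y=4/5·0.946094+1/4·2.058789≈1.271572
n=3: y≈1.271572, sp=1, e=sp−y≈-0.271572; I≈1.219834, D=e−e_prev≈-0.325479; u=1/4·(-0.271572)+3/2·1.219834+1/2·(-0.325479)≈1.599119; next y=4/5·1.271572+1/4·1.599119≈1.417037
n=4: y≈1.417037, sp=4, e=sp−y≈2.582963; I≈3.802797, D=e−e_prev≈2.854535; u=1/4·2.582963+3/2·3.802797+1/2·2.854535≈7.777203; next y=4/5·1.417037+1/4·7.777203≈3.077931
n=5: y≈3.077931, sp=4, e=sp−y≈0.922069; I≈4.724866, D=e−e_prev≈-1.660893; u=1/4·0.922069+3/2·4.724866+1/2·(-1.660893)≈6.487369; next y=4/5·3.077931+1/4·6.487369≈4.084187
n=6: y≈4.084187, sp=4, e=sp−y≈-0.084187; I≈4.640679, D=e−e_prev≈-1.006256; u=1/4·(-0.084187)+3/2·4.640679+1/2·(-1.006256)≈6.436844; next y=4/5·4.084187+1/4·6.436844≈4.876560
n=7: y≈4.876560, sp=4, e=sp−y≈-0.876560; I≈3.764119, D=e−e_prev≈-0.792374; u=1/4·(-0.876560)+3/2·3.764119+1/2·(-0.792374)≈5.030851; next y=4/5·4.876560+1/4·5.030851≈5.158961
n=8: y≈5.158961, sp=4, e=sp−y≈-1.158961; I≈2.605157, D=e−e_prev≈-0.282401; u=1/4·(-1.158961)+3/2·2.605157+1/2·(-0.282401)≈3.476796; next y=4/5·5.158961+1/4·3.476796≈4.996368
n=9: y≈4.996368, sp=4, e=sp−y≈-0.996368; I≈1.608790, D=e−e_prev≈0.162593; u=1/4·(-0.996368)+3/2·1.608790+1/2·0.162593≈2.245389; next y=4/5·4.996368+1/4·2.245389≈4.558442
n=10: y≈4.558442, sp=4, e=sp−y≈-0.558442; I≈1.050348, D=e−e_prev≈0.437926; u=1/4·(-0.558442)+3/2·1.050348+1/2·0.437926≈1.654875; next y=4/5·4.558442+1/4·1.654875≈4.060472
n=11: y≈4.060472, sp=4, e=sp−y≈-0.060472; I≈0.989876, D=e−e_prev≈0.497970; u=1/4·(-0.060472)+3/2·0.989876+1/2·0.497970≈1.718681; next y=4/5·4.060472+1/4·1.718681≈3.678048
n=12: y≈3.678048, sp=-2, e=sp−y≈-5.678048; I≈-4.688172, D=e−e_prev≈-5.617576; u=1/4·(-5.678048)+3/2·(-4.688172)+1/2·(-5.617576)≈-11.260557; next y=4/5·3.678048+1/4·(-11.260557)≈0.127299
n=13: y≈0.127299, sp=-2, e=sp−y≈-2.127299; I≈-6.815471, D=e−e_prev≈3.550749; u=1/4·(-2.127299)+3/2·(-6.815471)+1/2·3.550749≈-8.979656; next y=4/5·0.127299+1/4·(-8.979656)≈-2.143075

0 1 2.250 0.000
1 1 1.984 0.563
2 1 2.059 0.946
3 1 1.599 1.272
4 4 7.777 1.417
5 4 6.487 3.078
6 4 6.437 4.084
7 4 5.031 4.877
8 4 3.477 5.159
9 4 2.245 4.996
10 4 1.655 4.558
11 4 1.719 4.060
12 -2 -11.261 3.678
13 -2 -8.980 0.127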